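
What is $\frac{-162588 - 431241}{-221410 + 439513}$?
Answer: $- \frac{197943}{72701} \approx -2.7227$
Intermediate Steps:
$\frac{-162588 - 431241}{-221410 + 439513} = - \frac{593829}{218103} = \left(-593829\right) \frac{1}{218103} = - \frac{197943}{72701}$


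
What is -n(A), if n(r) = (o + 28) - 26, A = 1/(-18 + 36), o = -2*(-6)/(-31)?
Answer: -50/31 ≈ -1.6129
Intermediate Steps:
o = -12/31 (o = 12*(-1/31) = -12/31 ≈ -0.38710)
A = 1/18 ≈ 0.055556
n(r) = 50/31 (n(r) = (-12/31 + 28) - 26 = 856/31 - 26 = 50/31)
-n(A) = -1*50/31 = -50/31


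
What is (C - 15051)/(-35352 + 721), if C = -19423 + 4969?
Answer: 29505/34631 ≈ 0.85198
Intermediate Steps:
C = -14454
(C - 15051)/(-35352 + 721) = (-14454 - 15051)/(-35352 + 721) = -29505/(-34631) = -29505*(-1/34631) = 29505/34631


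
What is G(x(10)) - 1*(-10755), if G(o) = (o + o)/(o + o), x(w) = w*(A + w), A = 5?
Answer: 10756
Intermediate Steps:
x(w) = w*(5 + w)
G(o) = 1 (G(o) = (2*o)/((2*o)) = (2*o)*(1/(2*o)) = 1)
G(x(10)) - 1*(-10755) = 1 - 1*(-10755) = 1 + 10755 = 10756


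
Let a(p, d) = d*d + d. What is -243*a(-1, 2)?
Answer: -1458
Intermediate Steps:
a(p, d) = d + d² (a(p, d) = d² + d = d + d²)
-243*a(-1, 2) = -486*(1 + 2) = -486*3 = -243*6 = -1458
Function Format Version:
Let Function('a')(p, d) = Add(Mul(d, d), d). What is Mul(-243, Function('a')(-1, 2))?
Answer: -1458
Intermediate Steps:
Function('a')(p, d) = Add(d, Pow(d, 2)) (Function('a')(p, d) = Add(Pow(d, 2), d) = Add(d, Pow(d, 2)))
Mul(-243, Function('a')(-1, 2)) = Mul(-243, Mul(2, Add(1, 2))) = Mul(-243, Mul(2, 3)) = Mul(-243, 6) = -1458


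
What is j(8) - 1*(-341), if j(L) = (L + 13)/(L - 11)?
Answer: 334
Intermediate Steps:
j(L) = (13 + L)/(-11 + L)
j(8) - 1*(-341) = (13 + 8)/(-11 + 8) - 1*(-341) = 21/(-3) + 341 = -⅓*21 + 341 = -7 + 341 = 334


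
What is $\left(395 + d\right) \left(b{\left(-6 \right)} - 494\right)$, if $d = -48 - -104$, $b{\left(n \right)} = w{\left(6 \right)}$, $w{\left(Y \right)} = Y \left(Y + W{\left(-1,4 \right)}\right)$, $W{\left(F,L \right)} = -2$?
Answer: $-211970$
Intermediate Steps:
$w{\left(Y \right)} = Y \left(-2 + Y\right)$ ($w{\left(Y \right)} = Y \left(Y - 2\right) = Y \left(-2 + Y\right)$)
$b{\left(n \right)} = 24$ ($b{\left(n \right)} = 6 \left(-2 + 6\right) = 6 \cdot 4 = 24$)
$d = 56$ ($d = -48 + 104 = 56$)
$\left(395 + d\right) \left(b{\left(-6 \right)} - 494\right) = \left(395 + 56\right) \left(24 - 494\right) = 451 \left(-470\right) = -211970$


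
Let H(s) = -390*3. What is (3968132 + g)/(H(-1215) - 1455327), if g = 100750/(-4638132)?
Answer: -9202359954337/3377712671802 ≈ -2.7244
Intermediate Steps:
g = -50375/2319066 (g = 100750*(-1/4638132) = -50375/2319066 ≈ -0.021722)
H(s) = -1170
(3968132 + g)/(H(-1215) - 1455327) = (3968132 - 50375/2319066)/(-1170 - 1455327) = (9202359954337/2319066)/(-1456497) = (9202359954337/2319066)*(-1/1456497) = -9202359954337/3377712671802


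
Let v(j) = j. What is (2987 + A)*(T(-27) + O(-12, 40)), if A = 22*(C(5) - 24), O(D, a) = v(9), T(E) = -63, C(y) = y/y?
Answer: -133974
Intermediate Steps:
C(y) = 1
O(D, a) = 9
A = -506 (A = 22*(1 - 24) = 22*(-23) = -506)
(2987 + A)*(T(-27) + O(-12, 40)) = (2987 - 506)*(-63 + 9) = 2481*(-54) = -133974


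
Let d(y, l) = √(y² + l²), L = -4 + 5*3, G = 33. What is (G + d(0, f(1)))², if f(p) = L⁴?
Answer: 215326276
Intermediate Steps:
L = 11 (L = -4 + 15 = 11)
f(p) = 14641 (f(p) = 11⁴ = 14641)
d(y, l) = √(l² + y²)
(G + d(0, f(1)))² = (33 + √(14641² + 0²))² = (33 + √(214358881 + 0))² = (33 + √214358881)² = (33 + 14641)² = 14674² = 215326276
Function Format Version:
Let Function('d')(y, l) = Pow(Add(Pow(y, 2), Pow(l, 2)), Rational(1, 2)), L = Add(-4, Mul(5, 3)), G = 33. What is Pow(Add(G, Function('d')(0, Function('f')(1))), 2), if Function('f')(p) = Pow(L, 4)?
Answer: 215326276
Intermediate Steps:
L = 11 (L = Add(-4, 15) = 11)
Function('f')(p) = 14641 (Function('f')(p) = Pow(11, 4) = 14641)
Function('d')(y, l) = Pow(Add(Pow(l, 2), Pow(y, 2)), Rational(1, 2))
Pow(Add(G, Function('d')(0, Function('f')(1))), 2) = Pow(Add(33, Pow(Add(Pow(14641, 2), Pow(0, 2)), Rational(1, 2))), 2) = Pow(Add(33, Pow(Add(214358881, 0), Rational(1, 2))), 2) = Pow(Add(33, Pow(214358881, Rational(1, 2))), 2) = Pow(Add(33, 14641), 2) = Pow(14674, 2) = 215326276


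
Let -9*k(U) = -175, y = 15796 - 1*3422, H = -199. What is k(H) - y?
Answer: -111191/9 ≈ -12355.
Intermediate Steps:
y = 12374 (y = 15796 - 3422 = 12374)
k(U) = 175/9 (k(U) = -⅑*(-175) = 175/9)
k(H) - y = 175/9 - 1*12374 = 175/9 - 12374 = -111191/9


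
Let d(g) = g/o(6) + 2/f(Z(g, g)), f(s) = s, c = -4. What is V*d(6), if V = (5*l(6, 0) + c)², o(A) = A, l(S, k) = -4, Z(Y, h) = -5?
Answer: 1728/5 ≈ 345.60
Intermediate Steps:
V = 576 (V = (5*(-4) - 4)² = (-20 - 4)² = (-24)² = 576)
d(g) = -⅖ + g/6 (d(g) = g/6 + 2/(-5) = g*(⅙) + 2*(-⅕) = g/6 - ⅖ = -⅖ + g/6)
V*d(6) = 576*(-⅖ + (⅙)*6) = 576*(-⅖ + 1) = 576*(⅗) = 1728/5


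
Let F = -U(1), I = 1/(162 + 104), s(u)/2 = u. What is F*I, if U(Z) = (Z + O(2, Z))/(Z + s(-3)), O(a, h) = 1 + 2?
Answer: 2/665 ≈ 0.0030075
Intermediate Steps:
O(a, h) = 3
s(u) = 2*u
I = 1/266 ≈ 0.0037594
U(Z) = (3 + Z)/(-6 + Z) (U(Z) = (Z + 3)/(Z + 2*(-3)) = (3 + Z)/(Z - 6) = (3 + Z)/(-6 + Z))
F = ⅘ (F = -(3 + 1)/(-6 + 1) = -4/(-5) = -(-1)*4/5 = -1*(-⅘) = ⅘ ≈ 0.80000)
F*I = (⅘)*(1/266) = 2/665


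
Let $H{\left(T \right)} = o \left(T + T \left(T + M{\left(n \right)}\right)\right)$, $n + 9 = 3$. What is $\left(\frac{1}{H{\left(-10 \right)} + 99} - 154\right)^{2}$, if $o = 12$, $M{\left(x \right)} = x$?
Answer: $\frac{85524078025}{3606201} \approx 23716.0$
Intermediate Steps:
$n = -6$ ($n = -9 + 3 = -6$)
$H{\left(T \right)} = 12 T + 12 T \left(-6 + T\right)$ ($H{\left(T \right)} = 12 \left(T + T \left(T - 6\right)\right) = 12 \left(T + T \left(-6 + T\right)\right) = 12 T + 12 T \left(-6 + T\right)$)
$\left(\frac{1}{H{\left(-10 \right)} + 99} - 154\right)^{2} = \left(\frac{1}{12 \left(-10\right) \left(-5 - 10\right) + 99} - 154\right)^{2} = \left(\frac{1}{12 \left(-10\right) \left(-15\right) + 99} - 154\right)^{2} = \left(\frac{1}{1800 + 99} - 154\right)^{2} = \left(\frac{1}{1899} - 154\right)^{2} = \left(- \frac{292445}{1899}\right)^{2} = \frac{85524078025}{3606201}$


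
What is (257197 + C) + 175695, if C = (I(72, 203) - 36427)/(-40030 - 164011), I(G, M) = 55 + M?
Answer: 88327752741/204041 ≈ 4.3289e+5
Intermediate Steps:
C = 36169/204041 (C = ((55 + 203) - 36427)/(-40030 - 164011) = (258 - 36427)/(-204041) = -36169*(-1/204041) = 36169/204041 ≈ 0.17726)
(257197 + C) + 175695 = (257197 + 36169/204041) + 175695 = 52478769246/204041 + 175695 = 88327752741/204041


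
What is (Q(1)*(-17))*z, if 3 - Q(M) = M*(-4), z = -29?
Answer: 3451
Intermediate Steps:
Q(M) = 3 + 4*M (Q(M) = 3 - M*(-4) = 3 - (-4)*M = 3 + 4*M)
(Q(1)*(-17))*z = ((3 + 4*1)*(-17))*(-29) = ((3 + 4)*(-17))*(-29) = (7*(-17))*(-29) = -119*(-29) = 3451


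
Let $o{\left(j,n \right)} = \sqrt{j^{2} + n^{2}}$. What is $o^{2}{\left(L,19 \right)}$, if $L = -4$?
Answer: $377$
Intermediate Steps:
$o^{2}{\left(L,19 \right)} = \left(\sqrt{\left(-4\right)^{2} + 19^{2}}\right)^{2} = \left(\sqrt{16 + 361}\right)^{2} = \left(\sqrt{377}\right)^{2} = 377$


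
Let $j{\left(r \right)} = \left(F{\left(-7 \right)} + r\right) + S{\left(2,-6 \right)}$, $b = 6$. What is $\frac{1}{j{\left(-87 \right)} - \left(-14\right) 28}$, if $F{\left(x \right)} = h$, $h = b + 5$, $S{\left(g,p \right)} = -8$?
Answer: $\frac{1}{308} \approx 0.0032468$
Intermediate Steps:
$h = 11$ ($h = 6 + 5 = 11$)
$F{\left(x \right)} = 11$
$j{\left(r \right)} = 3 + r$ ($j{\left(r \right)} = \left(11 + r\right) - 8 = 3 + r$)
$\frac{1}{j{\left(-87 \right)} - \left(-14\right) 28} = \frac{1}{\left(3 - 87\right) - \left(-14\right) 28} = \frac{1}{-84 - -392} = \frac{1}{-84 + 392} = \frac{1}{308}$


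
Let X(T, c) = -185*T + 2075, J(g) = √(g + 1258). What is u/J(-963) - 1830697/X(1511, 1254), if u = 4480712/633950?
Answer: 1830697/277460 + 2240356*√295/93507625 ≈ 7.0096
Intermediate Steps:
J(g) = √(1258 + g)
X(T, c) = 2075 - 185*T
u = 2240356/316975 (u = 4480712*(1/633950) = 2240356/316975 ≈ 7.0679)
u/J(-963) - 1830697/X(1511, 1254) = 2240356/(316975*(√(1258 - 963))) - 1830697/(2075 - 185*1511) = 2240356/(316975*(√295)) - 1830697/(2075 - 279535) = 2240356*(√295/295)/316975 - 1830697/(-277460) = 2240356*√295/93507625 - 1830697*(-1/277460) = 2240356*√295/93507625 + 1830697/277460 = 1830697/277460 + 2240356*√295/93507625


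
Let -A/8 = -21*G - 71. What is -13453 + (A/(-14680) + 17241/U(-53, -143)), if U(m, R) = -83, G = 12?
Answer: -2080623209/152305 ≈ -13661.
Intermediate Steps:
A = 2584 (A = -8*(-21*12 - 71) = -8*(-252 - 71) = -8*(-323) = 2584)
-13453 + (A/(-14680) + 17241/U(-53, -143)) = -13453 + (2584/(-14680) + 17241/(-83)) = -13453 + (2584*(-1/14680) + 17241*(-1/83)) = -13453 + (-323/1835 - 17241/83) = -13453 - 31664044/152305 = -2080623209/152305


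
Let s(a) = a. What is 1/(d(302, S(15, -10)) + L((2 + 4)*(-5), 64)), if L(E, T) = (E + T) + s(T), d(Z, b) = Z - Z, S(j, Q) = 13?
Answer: 1/98 ≈ 0.010204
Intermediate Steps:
d(Z, b) = 0
L(E, T) = E + 2*T (L(E, T) = (E + T) + T = E + 2*T)
1/(d(302, S(15, -10)) + L((2 + 4)*(-5), 64)) = 1/(0 + ((2 + 4)*(-5) + 2*64)) = 1/(0 + (6*(-5) + 128)) = 1/(0 + (-30 + 128)) = 1/(0 + 98) = 1/98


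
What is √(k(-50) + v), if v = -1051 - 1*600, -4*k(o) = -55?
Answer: I*√6549/2 ≈ 40.463*I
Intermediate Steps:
k(o) = 55/4 (k(o) = -¼*(-55) = 55/4)
v = -1651 (v = -1051 - 600 = -1651)
√(k(-50) + v) = √(55/4 - 1651) = √(-6549/4) = I*√6549/2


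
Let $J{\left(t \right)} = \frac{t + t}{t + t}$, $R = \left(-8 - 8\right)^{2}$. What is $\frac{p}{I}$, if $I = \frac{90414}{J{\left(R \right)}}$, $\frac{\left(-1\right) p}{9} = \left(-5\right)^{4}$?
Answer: $- \frac{625}{10046} \approx -0.062214$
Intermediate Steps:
$R = 256$ ($R = \left(-16\right)^{2} = 256$)
$p = -5625$ ($p = - 9 \left(-5\right)^{4} = \left(-9\right) 625 = -5625$)
$J{\left(t \right)} = 1$ ($J{\left(t \right)} = \frac{2 t}{2 t} = 2 t \frac{1}{2 t} = 1$)
$I = 90414$ ($I = \frac{90414}{1} = 90414 \cdot 1 = 90414$)
$\frac{p}{I} = - \frac{5625}{90414} = \left(-5625\right) \frac{1}{90414} = - \frac{625}{10046}$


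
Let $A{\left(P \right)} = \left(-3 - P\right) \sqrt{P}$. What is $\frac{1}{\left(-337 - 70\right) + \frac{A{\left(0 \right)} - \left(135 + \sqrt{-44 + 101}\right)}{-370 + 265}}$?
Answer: $- \frac{1491000}{604919981} - \frac{35 \sqrt{57}}{604919981} \approx -0.0024652$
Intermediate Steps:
$A{\left(P \right)} = \sqrt{P} \left(-3 - P\right)$
$\frac{1}{\left(-337 - 70\right) + \frac{A{\left(0 \right)} - \left(135 + \sqrt{-44 + 101}\right)}{-370 + 265}} = \frac{1}{\left(-337 - 70\right) + \frac{\sqrt{0} \left(-3 - 0\right) - \left(135 + \sqrt{-44 + 101}\right)}{-370 + 265}} = \frac{1}{-407 + \frac{0 \left(-3 + 0\right) - \left(135 + \sqrt{57}\right)}{-105}} = \frac{1}{-407 + \left(0 \left(-3\right) - \left(135 + \sqrt{57}\right)\right) \left(- \frac{1}{105}\right)} = \frac{1}{-407 + \left(0 - \left(135 + \sqrt{57}\right)\right) \left(- \frac{1}{105}\right)} = \frac{1}{-407 + \left(-135 - \sqrt{57}\right) \left(- \frac{1}{105}\right)} = \frac{1}{-407 + \left(\frac{9}{7} + \frac{\sqrt{57}}{105}\right)} = \frac{1}{- \frac{2840}{7} + \frac{\sqrt{57}}{105}}$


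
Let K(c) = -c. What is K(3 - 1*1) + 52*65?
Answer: 3378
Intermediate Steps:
K(3 - 1*1) + 52*65 = -(3 - 1*1) + 52*65 = -(3 - 1) + 3380 = -1*2 + 3380 = -2 + 3380 = 3378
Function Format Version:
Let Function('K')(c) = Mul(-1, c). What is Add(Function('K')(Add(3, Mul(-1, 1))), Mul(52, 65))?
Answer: 3378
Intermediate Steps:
Add(Function('K')(Add(3, Mul(-1, 1))), Mul(52, 65)) = Add(Mul(-1, Add(3, Mul(-1, 1))), Mul(52, 65)) = Add(Mul(-1, Add(3, -1)), 3380) = Add(Mul(-1, 2), 3380) = Add(-2, 3380) = 3378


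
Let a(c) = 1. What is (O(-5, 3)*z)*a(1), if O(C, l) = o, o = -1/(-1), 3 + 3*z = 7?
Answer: 4/3 ≈ 1.3333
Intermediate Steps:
z = 4/3 (z = -1 + (1/3)*7 = -1 + 7/3 = 4/3 ≈ 1.3333)
o = 1 (o = -1*(-1) = 1)
O(C, l) = 1
(O(-5, 3)*z)*a(1) = (1*(4/3))*1 = (4/3)*1 = 4/3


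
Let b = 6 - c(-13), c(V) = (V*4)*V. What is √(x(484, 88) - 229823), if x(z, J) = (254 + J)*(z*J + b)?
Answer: √14107501 ≈ 3756.0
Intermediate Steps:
c(V) = 4*V² (c(V) = (4*V)*V = 4*V²)
b = -670 (b = 6 - 4*(-13)² = 6 - 4*169 = 6 - 1*676 = 6 - 676 = -670)
x(z, J) = (-670 + J*z)*(254 + J) (x(z, J) = (254 + J)*(z*J - 670) = (254 + J)*(J*z - 670) = (254 + J)*(-670 + J*z) = (-670 + J*z)*(254 + J))
√(x(484, 88) - 229823) = √((-170180 - 670*88 + 484*88² + 254*88*484) - 229823) = √((-170180 - 58960 + 484*7744 + 10818368) - 229823) = √((-170180 - 58960 + 3748096 + 10818368) - 229823) = √(14337324 - 229823) = √14107501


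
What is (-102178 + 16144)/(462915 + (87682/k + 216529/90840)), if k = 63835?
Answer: -99778299725520/536872009958519 ≈ -0.18585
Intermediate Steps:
(-102178 + 16144)/(462915 + (87682/k + 216529/90840)) = (-102178 + 16144)/(462915 + (87682/63835 + 216529/90840)) = -86034/(462915 + (87682*(1/63835) + 216529*(1/90840))) = -86034/(462915 + (87682/63835 + 216529/90840)) = -86034/(462915 + 4357432319/1159754280) = -86034/536872009958519/1159754280 = -86034*1159754280/536872009958519 = -99778299725520/536872009958519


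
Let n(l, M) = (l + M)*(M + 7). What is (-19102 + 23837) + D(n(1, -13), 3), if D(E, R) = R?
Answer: 4738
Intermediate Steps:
n(l, M) = (7 + M)*(M + l) (n(l, M) = (M + l)*(7 + M) = (7 + M)*(M + l))
(-19102 + 23837) + D(n(1, -13), 3) = (-19102 + 23837) + 3 = 4735 + 3 = 4738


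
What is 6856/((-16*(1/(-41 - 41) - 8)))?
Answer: 35137/657 ≈ 53.481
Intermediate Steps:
6856/((-16*(1/(-41 - 41) - 8))) = 6856/((-16*(1/(-82) - 8))) = 6856/((-16*(-1/82 - 8))) = 6856/((-16*(-657/82))) = 6856/(5256/41) = 6856*(41/5256) = 35137/657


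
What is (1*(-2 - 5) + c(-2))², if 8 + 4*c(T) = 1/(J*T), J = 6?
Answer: 187489/2304 ≈ 81.375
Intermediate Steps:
c(T) = -2 + 1/(24*T) (c(T) = -2 + 1/(4*((6*T))) = -2 + (1/(6*T))/4 = -2 + 1/(24*T))
(1*(-2 - 5) + c(-2))² = (1*(-2 - 5) + (-2 + (1/24)/(-2)))² = (1*(-7) + (-2 + (1/24)*(-½)))² = (-7 + (-2 - 1/48))² = (-7 - 97/48)² = (-433/48)² = 187489/2304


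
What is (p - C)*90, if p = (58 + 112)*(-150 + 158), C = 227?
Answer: 101970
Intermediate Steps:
p = 1360 (p = 170*8 = 1360)
(p - C)*90 = (1360 - 1*227)*90 = (1360 - 227)*90 = 1133*90 = 101970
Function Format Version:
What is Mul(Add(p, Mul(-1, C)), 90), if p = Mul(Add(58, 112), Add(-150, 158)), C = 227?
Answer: 101970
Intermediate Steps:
p = 1360 (p = Mul(170, 8) = 1360)
Mul(Add(p, Mul(-1, C)), 90) = Mul(Add(1360, Mul(-1, 227)), 90) = Mul(Add(1360, -227), 90) = Mul(1133, 90) = 101970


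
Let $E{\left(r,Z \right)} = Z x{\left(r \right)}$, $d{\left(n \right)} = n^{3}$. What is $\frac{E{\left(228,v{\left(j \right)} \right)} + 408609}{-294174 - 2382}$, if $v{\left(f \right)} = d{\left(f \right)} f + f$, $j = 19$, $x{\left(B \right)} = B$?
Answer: $- \frac{10042043}{98852} \approx -101.59$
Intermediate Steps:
$v{\left(f \right)} = f + f^{4}$ ($v{\left(f \right)} = f^{3} f + f = f^{4} + f = f + f^{4}$)
$E{\left(r,Z \right)} = Z r$
$\frac{E{\left(228,v{\left(j \right)} \right)} + 408609}{-294174 - 2382} = \frac{\left(19 + 19^{4}\right) 228 + 408609}{-294174 - 2382} = \frac{\left(19 + 130321\right) 228 + 408609}{-296556} = \left(130340 \cdot 228 + 408609\right) \left(- \frac{1}{296556}\right) = \left(29717520 + 408609\right) \left(- \frac{1}{296556}\right) = 30126129 \left(- \frac{1}{296556}\right) = - \frac{10042043}{98852}$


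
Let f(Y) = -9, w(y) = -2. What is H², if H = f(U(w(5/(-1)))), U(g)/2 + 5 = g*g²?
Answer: 81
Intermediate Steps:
U(g) = -10 + 2*g³ (U(g) = -10 + 2*(g*g²) = -10 + 2*g³)
H = -9
H² = (-9)² = 81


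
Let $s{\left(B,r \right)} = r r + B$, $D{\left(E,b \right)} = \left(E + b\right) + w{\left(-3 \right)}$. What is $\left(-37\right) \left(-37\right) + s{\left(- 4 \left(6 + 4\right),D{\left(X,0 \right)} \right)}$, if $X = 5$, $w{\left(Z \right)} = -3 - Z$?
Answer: $1354$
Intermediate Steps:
$D{\left(E,b \right)} = E + b$ ($D{\left(E,b \right)} = \left(E + b\right) - 0 = \left(E + b\right) + \left(-3 + 3\right) = \left(E + b\right) + 0 = E + b$)
$s{\left(B,r \right)} = B + r^{2}$ ($s{\left(B,r \right)} = r^{2} + B = B + r^{2}$)
$\left(-37\right) \left(-37\right) + s{\left(- 4 \left(6 + 4\right),D{\left(X,0 \right)} \right)} = \left(-37\right) \left(-37\right) + \left(- 4 \left(6 + 4\right) + \left(5 + 0\right)^{2}\right) = 1369 + \left(\left(-4\right) 10 + 5^{2}\right) = 1369 + \left(-40 + 25\right) = 1369 - 15 = 1354$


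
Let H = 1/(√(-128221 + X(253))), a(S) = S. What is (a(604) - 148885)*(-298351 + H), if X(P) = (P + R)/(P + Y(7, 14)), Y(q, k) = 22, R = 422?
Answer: 44239784631 + 148281*I*√3878611/705202 ≈ 4.424e+10 + 414.1*I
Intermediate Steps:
X(P) = (422 + P)/(22 + P) (X(P) = (P + 422)/(P + 22) = (422 + P)/(22 + P))
H = -I*√3878611/705202 (H = 1/(√(-128221 + (422 + 253)/(22 + 253))) = 1/(√(-128221 + 675/275)) = 1/(√(-128221 + (1/275)*675)) = 1/(√(-128221 + 27/11)) = 1/(√(-1410404/11)) = 1/(2*I*√3878611/11) = -I*√3878611/705202 ≈ -0.0027927*I)
(a(604) - 148885)*(-298351 + H) = (604 - 148885)*(-298351 - I*√3878611/705202) = -148281*(-298351 - I*√3878611/705202) = 44239784631 + 148281*I*√3878611/705202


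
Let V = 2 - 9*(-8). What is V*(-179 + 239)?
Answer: 4440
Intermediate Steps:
V = 74 (V = 2 + 72 = 74)
V*(-179 + 239) = 74*(-179 + 239) = 74*60 = 4440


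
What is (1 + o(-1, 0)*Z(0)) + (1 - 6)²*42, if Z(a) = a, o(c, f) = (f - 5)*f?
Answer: 1051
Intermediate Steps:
o(c, f) = f*(-5 + f) (o(c, f) = (-5 + f)*f = f*(-5 + f))
(1 + o(-1, 0)*Z(0)) + (1 - 6)²*42 = (1 + (0*(-5 + 0))*0) + (1 - 6)²*42 = (1 + (0*(-5))*0) + (-5)²*42 = (1 + 0*0) + 25*42 = (1 + 0) + 1050 = 1 + 1050 = 1051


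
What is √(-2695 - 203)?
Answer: 3*I*√322 ≈ 53.833*I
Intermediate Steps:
√(-2695 - 203) = √(-2898) = 3*I*√322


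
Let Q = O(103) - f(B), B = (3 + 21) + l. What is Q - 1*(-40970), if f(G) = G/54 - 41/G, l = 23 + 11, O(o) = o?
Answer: 64319743/1566 ≈ 41073.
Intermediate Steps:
l = 34
B = 58 (B = (3 + 21) + 34 = 24 + 34 = 58)
f(G) = -41/G + G/54 (f(G) = G*(1/54) - 41/G = G/54 - 41/G = -41/G + G/54)
Q = 160723/1566 (Q = 103 - (-41/58 + (1/54)*58) = 103 - (-41*1/58 + 29/27) = 103 - (-41/58 + 29/27) = 103 - 1*575/1566 = 103 - 575/1566 = 160723/1566 ≈ 102.63)
Q - 1*(-40970) = 160723/1566 - 1*(-40970) = 160723/1566 + 40970 = 64319743/1566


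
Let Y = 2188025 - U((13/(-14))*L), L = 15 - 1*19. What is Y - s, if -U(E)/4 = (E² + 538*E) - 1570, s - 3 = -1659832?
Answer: 188631494/49 ≈ 3.8496e+6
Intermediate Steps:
L = -4 (L = 15 - 19 = -4)
s = -1659829 (s = 3 - 1659832 = -1659829)
U(E) = 6280 - 2152*E - 4*E² (U(E) = -4*((E² + 538*E) - 1570) = -4*(-1570 + E² + 538*E) = 6280 - 2152*E - 4*E²)
Y = 107299873/49 (Y = 2188025 - (6280 - 2152*13/(-14)*(-4) - 4*((13/(-14))*(-4))²) = 2188025 - (6280 - 2152*13*(-1/14)*(-4) - 4*((13*(-1/14))*(-4))²) = 2188025 - (6280 - (-13988)*(-4)/7 - 4*(-13/14*(-4))²) = 2188025 - (6280 - 2152*26/7 - 4*(26/7)²) = 2188025 - (6280 - 55952/7 - 4*676/49) = 2188025 - (6280 - 55952/7 - 2704/49) = 2188025 - 1*(-86648/49) = 2188025 + 86648/49 = 107299873/49 ≈ 2.1898e+6)
Y - s = 107299873/49 - 1*(-1659829) = 107299873/49 + 1659829 = 188631494/49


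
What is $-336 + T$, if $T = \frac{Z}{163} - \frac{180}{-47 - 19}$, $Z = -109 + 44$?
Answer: $- \frac{598273}{1793} \approx -333.67$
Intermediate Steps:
$Z = -65$
$T = \frac{4175}{1793}$ ($T = - \frac{65}{163} - \frac{180}{-47 - 19} = \left(-65\right) \frac{1}{163} - \frac{180}{-66} = - \frac{65}{163} - - \frac{30}{11} = - \frac{65}{163} + \frac{30}{11} = \frac{4175}{1793} \approx 2.3285$)
$-336 + T = -336 + \frac{4175}{1793} = - \frac{598273}{1793}$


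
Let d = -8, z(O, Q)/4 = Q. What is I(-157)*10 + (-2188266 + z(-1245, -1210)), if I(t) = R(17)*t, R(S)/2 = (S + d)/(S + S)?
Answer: -37296932/17 ≈ -2.1939e+6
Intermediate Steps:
z(O, Q) = 4*Q
R(S) = (-8 + S)/S (R(S) = 2*((S - 8)/(S + S)) = 2*((-8 + S)/((2*S))) = 2*((-8 + S)*(1/(2*S))) = 2*((-8 + S)/(2*S)) = (-8 + S)/S)
I(t) = 9*t/17 (I(t) = ((-8 + 17)/17)*t = ((1/17)*9)*t = 9*t/17)
I(-157)*10 + (-2188266 + z(-1245, -1210)) = ((9/17)*(-157))*10 + (-2188266 + 4*(-1210)) = -1413/17*10 + (-2188266 - 4840) = -14130/17 - 2193106 = -37296932/17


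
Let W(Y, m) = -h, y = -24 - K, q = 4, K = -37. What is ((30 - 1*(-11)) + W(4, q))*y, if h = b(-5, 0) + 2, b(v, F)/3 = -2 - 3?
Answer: 702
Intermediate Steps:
b(v, F) = -15 (b(v, F) = 3*(-2 - 3) = 3*(-5) = -15)
h = -13 (h = -15 + 2 = -13)
y = 13 (y = -24 - 1*(-37) = -24 + 37 = 13)
W(Y, m) = 13 (W(Y, m) = -1*(-13) = 13)
((30 - 1*(-11)) + W(4, q))*y = ((30 - 1*(-11)) + 13)*13 = ((30 + 11) + 13)*13 = (41 + 13)*13 = 54*13 = 702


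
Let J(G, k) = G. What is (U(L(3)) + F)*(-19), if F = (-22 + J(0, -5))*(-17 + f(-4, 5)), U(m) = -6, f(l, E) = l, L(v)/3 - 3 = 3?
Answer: -8664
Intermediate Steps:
L(v) = 18 (L(v) = 9 + 3*3 = 9 + 9 = 18)
F = 462 (F = (-22 + 0)*(-17 - 4) = -22*(-21) = 462)
(U(L(3)) + F)*(-19) = (-6 + 462)*(-19) = 456*(-19) = -8664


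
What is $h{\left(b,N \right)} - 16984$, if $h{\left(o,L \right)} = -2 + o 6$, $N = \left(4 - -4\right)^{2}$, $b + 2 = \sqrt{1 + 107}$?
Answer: $-16998 + 36 \sqrt{3} \approx -16936.0$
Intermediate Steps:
$b = -2 + 6 \sqrt{3}$ ($b = -2 + \sqrt{1 + 107} = -2 + \sqrt{108} = -2 + 6 \sqrt{3} \approx 8.3923$)
$N = 64$ ($N = \left(4 + 4\right)^{2} = 8^{2} = 64$)
$h{\left(o,L \right)} = -2 + 6 o$
$h{\left(b,N \right)} - 16984 = \left(-2 + 6 \left(-2 + 6 \sqrt{3}\right)\right) - 16984 = \left(-2 - \left(12 - 36 \sqrt{3}\right)\right) - 16984 = \left(-14 + 36 \sqrt{3}\right) - 16984 = -16998 + 36 \sqrt{3}$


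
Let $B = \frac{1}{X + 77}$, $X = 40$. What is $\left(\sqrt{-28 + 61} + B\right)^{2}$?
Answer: $\frac{451738}{13689} + \frac{2 \sqrt{33}}{117} \approx 33.098$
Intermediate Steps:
$B = \frac{1}{117}$ ($B = \frac{1}{40 + 77} = \frac{1}{117} \approx 0.008547$)
$\left(\sqrt{-28 + 61} + B\right)^{2} = \left(\sqrt{-28 + 61} + \frac{1}{117}\right)^{2} = \left(\sqrt{33} + \frac{1}{117}\right)^{2} = \left(\frac{1}{117} + \sqrt{33}\right)^{2}$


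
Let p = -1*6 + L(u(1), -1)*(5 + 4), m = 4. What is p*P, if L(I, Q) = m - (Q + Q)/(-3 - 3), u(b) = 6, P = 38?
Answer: 1026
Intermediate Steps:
L(I, Q) = 4 + Q/3 (L(I, Q) = 4 - (Q + Q)/(-3 - 3) = 4 - 2*Q/(-6) = 4 - 2*Q*(-1)/6 = 4 - (-1)*Q/3 = 4 + Q/3)
p = 27 (p = -1*6 + (4 + (1/3)*(-1))*(5 + 4) = -6 + (4 - 1/3)*9 = -6 + (11/3)*9 = -6 + 33 = 27)
p*P = 27*38 = 1026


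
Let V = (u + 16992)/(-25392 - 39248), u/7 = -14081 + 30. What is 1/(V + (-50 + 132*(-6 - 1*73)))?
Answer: -12928/135443311 ≈ -9.5450e-5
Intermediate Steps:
u = -98357 (u = 7*(-14081 + 30) = 7*(-14051) = -98357)
V = 16273/12928 (V = (-98357 + 16992)/(-25392 - 39248) = -81365/(-64640) = -81365*(-1/64640) = 16273/12928 ≈ 1.2587)
1/(V + (-50 + 132*(-6 - 1*73))) = 1/(16273/12928 + (-50 + 132*(-6 - 1*73))) = 1/(16273/12928 + (-50 + 132*(-6 - 73))) = 1/(16273/12928 + (-50 + 132*(-79))) = 1/(16273/12928 + (-50 - 10428)) = 1/(16273/12928 - 10478) = 1/(-135443311/12928) = -12928/135443311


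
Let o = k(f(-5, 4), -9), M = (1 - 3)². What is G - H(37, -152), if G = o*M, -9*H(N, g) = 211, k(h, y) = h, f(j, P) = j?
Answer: 31/9 ≈ 3.4444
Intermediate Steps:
M = 4 (M = (-2)² = 4)
H(N, g) = -211/9 (H(N, g) = -⅑*211 = -211/9)
o = -5
G = -20 (G = -5*4 = -20)
G - H(37, -152) = -20 - 1*(-211/9) = -20 + 211/9 = 31/9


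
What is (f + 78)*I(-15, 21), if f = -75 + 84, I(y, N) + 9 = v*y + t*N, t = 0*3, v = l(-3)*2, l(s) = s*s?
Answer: -24273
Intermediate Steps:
l(s) = s**2
v = 18 (v = (-3)**2*2 = 9*2 = 18)
t = 0
I(y, N) = -9 + 18*y (I(y, N) = -9 + (18*y + 0*N) = -9 + (18*y + 0) = -9 + 18*y)
f = 9
(f + 78)*I(-15, 21) = (9 + 78)*(-9 + 18*(-15)) = 87*(-9 - 270) = 87*(-279) = -24273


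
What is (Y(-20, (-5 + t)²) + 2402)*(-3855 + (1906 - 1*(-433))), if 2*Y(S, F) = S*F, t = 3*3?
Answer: -3398872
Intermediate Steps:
t = 9
Y(S, F) = F*S/2 (Y(S, F) = (S*F)/2 = (F*S)/2 = F*S/2)
(Y(-20, (-5 + t)²) + 2402)*(-3855 + (1906 - 1*(-433))) = ((½)*(-5 + 9)²*(-20) + 2402)*(-3855 + (1906 - 1*(-433))) = ((½)*4²*(-20) + 2402)*(-3855 + (1906 + 433)) = ((½)*16*(-20) + 2402)*(-3855 + 2339) = (-160 + 2402)*(-1516) = 2242*(-1516) = -3398872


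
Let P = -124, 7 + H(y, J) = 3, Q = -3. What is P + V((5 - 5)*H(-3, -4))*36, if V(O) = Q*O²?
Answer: -124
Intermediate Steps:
H(y, J) = -4 (H(y, J) = -7 + 3 = -4)
V(O) = -3*O²
P + V((5 - 5)*H(-3, -4))*36 = -124 - 3*16*(5 - 5)²*36 = -124 - 3*(0*(-4))²*36 = -124 - 3*0²*36 = -124 - 3*0*36 = -124 + 0*36 = -124 + 0 = -124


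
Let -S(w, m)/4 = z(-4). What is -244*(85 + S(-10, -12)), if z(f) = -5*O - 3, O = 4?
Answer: -43188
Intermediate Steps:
z(f) = -23 (z(f) = -5*4 - 3 = -20 - 3 = -23)
S(w, m) = 92 (S(w, m) = -4*(-23) = 92)
-244*(85 + S(-10, -12)) = -244*(85 + 92) = -244*177 = -43188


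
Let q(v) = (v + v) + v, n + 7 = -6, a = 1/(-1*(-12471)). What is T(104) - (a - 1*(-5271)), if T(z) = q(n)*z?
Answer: -116317018/12471 ≈ -9327.0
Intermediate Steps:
a = 1/12471 ≈ 8.0186e-5
n = -13 (n = -7 - 6 = -13)
q(v) = 3*v (q(v) = 2*v + v = 3*v)
T(z) = -39*z (T(z) = (3*(-13))*z = -39*z)
T(104) - (a - 1*(-5271)) = -39*104 - (1/12471 - 1*(-5271)) = -4056 - (1/12471 + 5271) = -4056 - 1*65734642/12471 = -4056 - 65734642/12471 = -116317018/12471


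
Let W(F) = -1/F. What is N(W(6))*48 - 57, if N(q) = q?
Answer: -65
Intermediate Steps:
N(W(6))*48 - 57 = -1/6*48 - 57 = -1*⅙*48 - 57 = -⅙*48 - 57 = -8 - 57 = -65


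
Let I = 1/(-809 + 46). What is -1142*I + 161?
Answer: 123985/763 ≈ 162.50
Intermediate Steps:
I = -1/763 (I = 1/(-763) = -1/763 ≈ -0.0013106)
-1142*I + 161 = -1142*(-1/763) + 161 = 1142/763 + 161 = 123985/763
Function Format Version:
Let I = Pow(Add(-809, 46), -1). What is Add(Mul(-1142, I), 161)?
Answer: Rational(123985, 763) ≈ 162.50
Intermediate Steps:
I = Rational(-1, 763) (I = Pow(-763, -1) = Rational(-1, 763) ≈ -0.0013106)
Add(Mul(-1142, I), 161) = Add(Mul(-1142, Rational(-1, 763)), 161) = Add(Rational(1142, 763), 161) = Rational(123985, 763)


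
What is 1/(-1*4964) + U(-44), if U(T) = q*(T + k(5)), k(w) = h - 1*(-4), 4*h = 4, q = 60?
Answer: -11615761/4964 ≈ -2340.0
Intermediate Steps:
h = 1 (h = (1/4)*4 = 1)
k(w) = 5 (k(w) = 1 - 1*(-4) = 1 + 4 = 5)
U(T) = 300 + 60*T (U(T) = 60*(T + 5) = 60*(5 + T) = 300 + 60*T)
1/(-1*4964) + U(-44) = 1/(-1*4964) + (300 + 60*(-44)) = 1/(-4964) + (300 - 2640) = -1/4964 - 2340 = -11615761/4964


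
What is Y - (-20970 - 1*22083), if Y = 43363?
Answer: 86416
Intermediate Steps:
Y - (-20970 - 1*22083) = 43363 - (-20970 - 1*22083) = 43363 - (-20970 - 22083) = 43363 - 1*(-43053) = 43363 + 43053 = 86416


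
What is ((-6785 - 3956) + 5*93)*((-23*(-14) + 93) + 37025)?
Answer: -384733440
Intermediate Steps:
((-6785 - 3956) + 5*93)*((-23*(-14) + 93) + 37025) = (-10741 + 465)*((322 + 93) + 37025) = -10276*(415 + 37025) = -10276*37440 = -384733440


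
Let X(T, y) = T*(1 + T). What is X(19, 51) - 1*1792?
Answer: -1412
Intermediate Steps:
X(19, 51) - 1*1792 = 19*(1 + 19) - 1*1792 = 19*20 - 1792 = 380 - 1792 = -1412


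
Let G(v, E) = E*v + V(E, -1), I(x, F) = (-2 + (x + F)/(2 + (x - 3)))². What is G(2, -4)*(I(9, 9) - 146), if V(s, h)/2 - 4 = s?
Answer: 2335/2 ≈ 1167.5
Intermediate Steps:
V(s, h) = 8 + 2*s
I(x, F) = (-2 + (F + x)/(-1 + x))² (I(x, F) = (-2 + (F + x)/(2 + (-3 + x)))² = (-2 + (F + x)/(-1 + x))²)
G(v, E) = 8 + 2*E + E*v (G(v, E) = E*v + (8 + 2*E) = 8 + 2*E + E*v)
G(2, -4)*(I(9, 9) - 146) = (8 + 2*(-4) - 4*2)*((2 + 9 - 1*9)²/(-1 + 9)² - 146) = (8 - 8 - 8)*((2 + 9 - 9)²/8² - 146) = -8*((1/64)*2² - 146) = -8*((1/64)*4 - 146) = -8*(1/16 - 146) = -8*(-2335/16) = 2335/2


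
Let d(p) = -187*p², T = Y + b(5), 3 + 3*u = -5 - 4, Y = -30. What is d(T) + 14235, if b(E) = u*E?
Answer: -453265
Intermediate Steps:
u = -4 (u = -1 + (-5 - 4)/3 = -1 + (⅓)*(-9) = -1 - 3 = -4)
b(E) = -4*E
T = -50 (T = -30 - 4*5 = -30 - 20 = -50)
d(T) + 14235 = -187*(-50)² + 14235 = -187*2500 + 14235 = -467500 + 14235 = -453265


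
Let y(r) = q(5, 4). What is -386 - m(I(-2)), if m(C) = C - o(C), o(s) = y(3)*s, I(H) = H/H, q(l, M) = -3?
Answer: -390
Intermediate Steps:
y(r) = -3
I(H) = 1
o(s) = -3*s
m(C) = 4*C (m(C) = C - (-3)*C = C + 3*C = 4*C)
-386 - m(I(-2)) = -386 - 4 = -390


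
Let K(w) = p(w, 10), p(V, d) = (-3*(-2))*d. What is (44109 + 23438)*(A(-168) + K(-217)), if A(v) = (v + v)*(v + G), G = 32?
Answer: 3090680532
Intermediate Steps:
p(V, d) = 6*d
K(w) = 60 (K(w) = 6*10 = 60)
A(v) = 2*v*(32 + v) (A(v) = (v + v)*(v + 32) = (2*v)*(32 + v) = 2*v*(32 + v))
(44109 + 23438)*(A(-168) + K(-217)) = (44109 + 23438)*(2*(-168)*(32 - 168) + 60) = 67547*(2*(-168)*(-136) + 60) = 67547*(45696 + 60) = 67547*45756 = 3090680532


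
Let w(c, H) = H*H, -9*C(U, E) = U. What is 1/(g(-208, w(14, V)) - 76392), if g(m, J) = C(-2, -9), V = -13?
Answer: -9/687526 ≈ -1.3090e-5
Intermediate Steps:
C(U, E) = -U/9
w(c, H) = H**2
g(m, J) = 2/9 (g(m, J) = -1/9*(-2) = 2/9)
1/(g(-208, w(14, V)) - 76392) = 1/(2/9 - 76392) = 1/(-687526/9) = -9/687526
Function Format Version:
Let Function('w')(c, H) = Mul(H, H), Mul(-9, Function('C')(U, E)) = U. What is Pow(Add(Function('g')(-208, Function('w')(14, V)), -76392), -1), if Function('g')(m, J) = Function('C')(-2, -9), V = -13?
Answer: Rational(-9, 687526) ≈ -1.3090e-5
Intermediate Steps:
Function('C')(U, E) = Mul(Rational(-1, 9), U)
Function('w')(c, H) = Pow(H, 2)
Function('g')(m, J) = Rational(2, 9) (Function('g')(m, J) = Mul(Rational(-1, 9), -2) = Rational(2, 9))
Pow(Add(Function('g')(-208, Function('w')(14, V)), -76392), -1) = Pow(Add(Rational(2, 9), -76392), -1) = Pow(Rational(-687526, 9), -1) = Rational(-9, 687526)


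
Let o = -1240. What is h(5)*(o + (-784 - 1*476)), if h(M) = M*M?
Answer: -62500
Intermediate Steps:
h(M) = M²
h(5)*(o + (-784 - 1*476)) = 5²*(-1240 + (-784 - 1*476)) = 25*(-1240 + (-784 - 476)) = 25*(-1240 - 1260) = 25*(-2500) = -62500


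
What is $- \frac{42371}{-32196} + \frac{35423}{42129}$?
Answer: $\frac{975175589}{452128428} \approx 2.1569$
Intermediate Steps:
$- \frac{42371}{-32196} + \frac{35423}{42129} = \left(-42371\right) \left(- \frac{1}{32196}\right) + 35423 \cdot \frac{1}{42129} = \frac{42371}{32196} + \frac{35423}{42129} = \frac{975175589}{452128428}$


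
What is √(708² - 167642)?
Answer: √333622 ≈ 577.60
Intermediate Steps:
√(708² - 167642) = √(501264 - 167642) = √333622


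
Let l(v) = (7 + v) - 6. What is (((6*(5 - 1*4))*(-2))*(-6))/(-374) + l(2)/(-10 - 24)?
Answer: -105/374 ≈ -0.28075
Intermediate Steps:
l(v) = 1 + v
(((6*(5 - 1*4))*(-2))*(-6))/(-374) + l(2)/(-10 - 24) = (((6*(5 - 1*4))*(-2))*(-6))/(-374) + (1 + 2)/(-10 - 24) = (((6*(5 - 4))*(-2))*(-6))*(-1/374) + 3/(-34) = (((6*1)*(-2))*(-6))*(-1/374) + 3*(-1/34) = ((6*(-2))*(-6))*(-1/374) - 3/34 = -12*(-6)*(-1/374) - 3/34 = 72*(-1/374) - 3/34 = -36/187 - 3/34 = -105/374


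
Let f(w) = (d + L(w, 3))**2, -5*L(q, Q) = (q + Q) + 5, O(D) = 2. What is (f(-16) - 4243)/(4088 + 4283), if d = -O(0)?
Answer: -106071/209275 ≈ -0.50685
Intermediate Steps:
L(q, Q) = -1 - Q/5 - q/5 (L(q, Q) = -((q + Q) + 5)/5 = -((Q + q) + 5)/5 = -(5 + Q + q)/5 = -1 - Q/5 - q/5)
d = -2 (d = -1*2 = -2)
f(w) = (-18/5 - w/5)**2 (f(w) = (-2 + (-1 - 1/5*3 - w/5))**2 = (-2 + (-1 - 3/5 - w/5))**2 = (-2 + (-8/5 - w/5))**2 = (-18/5 - w/5)**2)
(f(-16) - 4243)/(4088 + 4283) = ((18 - 16)**2/25 - 4243)/(4088 + 4283) = ((1/25)*2**2 - 4243)/8371 = ((1/25)*4 - 4243)*(1/8371) = (4/25 - 4243)*(1/8371) = -106071/25*1/8371 = -106071/209275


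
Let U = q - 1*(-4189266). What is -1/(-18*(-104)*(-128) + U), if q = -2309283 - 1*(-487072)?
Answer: -1/2127439 ≈ -4.7005e-7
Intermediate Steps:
q = -1822211 (q = -2309283 + 487072 = -1822211)
U = 2367055 (U = -1822211 - 1*(-4189266) = -1822211 + 4189266 = 2367055)
-1/(-18*(-104)*(-128) + U) = -1/(-18*(-104)*(-128) + 2367055) = -1/(1872*(-128) + 2367055) = -1/(-239616 + 2367055) = -1/2127439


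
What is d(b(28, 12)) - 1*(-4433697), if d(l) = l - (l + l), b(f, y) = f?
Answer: 4433669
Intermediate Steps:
d(l) = -l (d(l) = l - 2*l = -l)
d(b(28, 12)) - 1*(-4433697) = -1*28 - 1*(-4433697) = -28 + 4433697 = 4433669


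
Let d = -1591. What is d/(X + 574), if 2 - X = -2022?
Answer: -1591/2598 ≈ -0.61239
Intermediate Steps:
X = 2024 (X = 2 - 1*(-2022) = 2 + 2022 = 2024)
d/(X + 574) = -1591/(2024 + 574) = -1591/2598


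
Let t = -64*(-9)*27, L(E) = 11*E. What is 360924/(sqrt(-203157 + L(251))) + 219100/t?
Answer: 54775/3888 - 180462*I*sqrt(50099)/50099 ≈ 14.088 - 806.25*I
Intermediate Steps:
t = 15552 (t = 576*27 = 15552)
360924/(sqrt(-203157 + L(251))) + 219100/t = 360924/(sqrt(-203157 + 11*251)) + 219100/15552 = 360924/(sqrt(-203157 + 2761)) + 219100*(1/15552) = 360924/(sqrt(-200396)) + 54775/3888 = 360924/((2*I*sqrt(50099))) + 54775/3888 = 360924*(-I*sqrt(50099)/100198) + 54775/3888 = -180462*I*sqrt(50099)/50099 + 54775/3888 = 54775/3888 - 180462*I*sqrt(50099)/50099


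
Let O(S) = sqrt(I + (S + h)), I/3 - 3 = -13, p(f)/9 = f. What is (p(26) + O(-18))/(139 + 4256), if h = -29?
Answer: 78/1465 + I*sqrt(77)/4395 ≈ 0.053242 + 0.0019966*I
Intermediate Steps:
p(f) = 9*f
I = -30 (I = 9 + 3*(-13) = 9 - 39 = -30)
O(S) = sqrt(-59 + S) (O(S) = sqrt(-30 + (S - 29)) = sqrt(-30 + (-29 + S)) = sqrt(-59 + S))
(p(26) + O(-18))/(139 + 4256) = (9*26 + sqrt(-59 - 18))/(139 + 4256) = (234 + sqrt(-77))/4395 = (234 + I*sqrt(77))*(1/4395) = 78/1465 + I*sqrt(77)/4395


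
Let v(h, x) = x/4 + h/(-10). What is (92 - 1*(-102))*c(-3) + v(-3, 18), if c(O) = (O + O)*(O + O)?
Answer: 34944/5 ≈ 6988.8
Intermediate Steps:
v(h, x) = -h/10 + x/4 (v(h, x) = x*(1/4) + h*(-1/10) = x/4 - h/10 = -h/10 + x/4)
c(O) = 4*O**2 (c(O) = (2*O)*(2*O) = 4*O**2)
(92 - 1*(-102))*c(-3) + v(-3, 18) = (92 - 1*(-102))*(4*(-3)**2) + (-1/10*(-3) + (1/4)*18) = (92 + 102)*(4*9) + (3/10 + 9/2) = 194*36 + 24/5 = 6984 + 24/5 = 34944/5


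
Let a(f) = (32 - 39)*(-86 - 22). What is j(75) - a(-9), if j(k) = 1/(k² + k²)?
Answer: -8504999/11250 ≈ -756.00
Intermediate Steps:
j(k) = 1/(2*k²)
a(f) = 756 (a(f) = -7*(-108) = 756)
j(75) - a(-9) = (½)/75² - 1*756 = (½)*(1/5625) - 756 = 1/11250 - 756 = -8504999/11250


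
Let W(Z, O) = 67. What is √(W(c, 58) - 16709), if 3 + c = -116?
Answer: I*√16642 ≈ 129.0*I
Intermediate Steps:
c = -119 (c = -3 - 116 = -119)
√(W(c, 58) - 16709) = √(67 - 16709) = √(-16642) = I*√16642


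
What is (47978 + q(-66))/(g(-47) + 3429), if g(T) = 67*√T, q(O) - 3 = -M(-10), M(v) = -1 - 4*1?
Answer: 82271997/5984512 - 1607531*I*√47/5984512 ≈ 13.747 - 1.8415*I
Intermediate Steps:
M(v) = -5 (M(v) = -1 - 4 = -5)
q(O) = 8 (q(O) = 3 - 1*(-5) = 3 + 5 = 8)
(47978 + q(-66))/(g(-47) + 3429) = (47978 + 8)/(67*√(-47) + 3429) = 47986/(67*(I*√47) + 3429) = 47986/(67*I*√47 + 3429) = 47986/(3429 + 67*I*√47)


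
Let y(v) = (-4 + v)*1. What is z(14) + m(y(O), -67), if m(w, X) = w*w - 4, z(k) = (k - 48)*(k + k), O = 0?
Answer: -940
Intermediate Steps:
z(k) = 2*k*(-48 + k) (z(k) = (-48 + k)*(2*k) = 2*k*(-48 + k))
y(v) = -4 + v
m(w, X) = -4 + w² (m(w, X) = w² - 4 = -4 + w²)
z(14) + m(y(O), -67) = 2*14*(-48 + 14) + (-4 + (-4 + 0)²) = 2*14*(-34) + (-4 + (-4)²) = -952 + (-4 + 16) = -952 + 12 = -940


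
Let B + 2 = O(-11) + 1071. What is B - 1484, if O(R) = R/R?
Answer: -414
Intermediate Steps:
O(R) = 1
B = 1070 (B = -2 + (1 + 1071) = -2 + 1072 = 1070)
B - 1484 = 1070 - 1484 = -414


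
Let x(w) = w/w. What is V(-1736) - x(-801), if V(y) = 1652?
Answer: 1651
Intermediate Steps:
x(w) = 1
V(-1736) - x(-801) = 1652 - 1*1 = 1652 - 1 = 1651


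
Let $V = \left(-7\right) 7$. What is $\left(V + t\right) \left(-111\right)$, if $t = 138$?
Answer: $-9879$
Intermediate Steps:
$V = -49$
$\left(V + t\right) \left(-111\right) = \left(-49 + 138\right) \left(-111\right) = 89 \left(-111\right) = -9879$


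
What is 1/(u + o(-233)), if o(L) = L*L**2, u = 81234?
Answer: -1/12568103 ≈ -7.9566e-8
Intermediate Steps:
o(L) = L**3
1/(u + o(-233)) = 1/(81234 + (-233)**3) = 1/(81234 - 12649337) = 1/(-12568103) = -1/12568103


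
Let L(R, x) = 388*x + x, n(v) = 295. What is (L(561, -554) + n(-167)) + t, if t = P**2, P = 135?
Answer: -196986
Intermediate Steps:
L(R, x) = 389*x
t = 18225 (t = 135**2 = 18225)
(L(561, -554) + n(-167)) + t = (389*(-554) + 295) + 18225 = (-215506 + 295) + 18225 = -215211 + 18225 = -196986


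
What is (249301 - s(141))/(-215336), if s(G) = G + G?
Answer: -249019/215336 ≈ -1.1564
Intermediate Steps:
s(G) = 2*G
(249301 - s(141))/(-215336) = (249301 - 2*141)/(-215336) = (249301 - 1*282)*(-1/215336) = (249301 - 282)*(-1/215336) = 249019*(-1/215336) = -249019/215336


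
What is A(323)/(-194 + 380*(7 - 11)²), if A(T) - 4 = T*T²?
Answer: 11232757/1962 ≈ 5725.2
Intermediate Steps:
A(T) = 4 + T³ (A(T) = 4 + T*T² = 4 + T³)
A(323)/(-194 + 380*(7 - 11)²) = (4 + 323³)/(-194 + 380*(7 - 11)²) = (4 + 33698267)/(-194 + 380*(-4)²) = 33698271/(-194 + 380*16) = 33698271/(-194 + 6080) = 33698271/5886 = 33698271*(1/5886) = 11232757/1962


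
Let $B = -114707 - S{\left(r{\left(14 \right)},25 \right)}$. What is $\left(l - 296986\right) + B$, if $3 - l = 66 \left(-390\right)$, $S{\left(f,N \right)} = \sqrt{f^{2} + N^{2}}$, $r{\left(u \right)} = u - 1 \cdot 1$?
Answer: $-385950 - \sqrt{794} \approx -3.8598 \cdot 10^{5}$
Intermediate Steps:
$r{\left(u \right)} = -1 + u$ ($r{\left(u \right)} = u - 1 = -1 + u$)
$S{\left(f,N \right)} = \sqrt{N^{2} + f^{2}}$
$B = -114707 - \sqrt{794}$ ($B = -114707 - \sqrt{25^{2} + \left(-1 + 14\right)^{2}} = -114707 - \sqrt{625 + 13^{2}} = -114707 - \sqrt{625 + 169} = -114707 - \sqrt{794} \approx -1.1474 \cdot 10^{5}$)
$l = 25743$ ($l = 3 - 66 \left(-390\right) = 3 - -25740 = 3 + 25740 = 25743$)
$\left(l - 296986\right) + B = \left(25743 - 296986\right) - \left(114707 + \sqrt{794}\right) = -271243 - \left(114707 + \sqrt{794}\right) = -385950 - \sqrt{794}$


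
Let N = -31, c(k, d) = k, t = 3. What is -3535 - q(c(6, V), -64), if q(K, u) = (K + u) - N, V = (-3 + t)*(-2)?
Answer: -3508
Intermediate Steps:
V = 0 (V = (-3 + 3)*(-2) = 0*(-2) = 0)
q(K, u) = 31 + K + u (q(K, u) = (K + u) - 1*(-31) = (K + u) + 31 = 31 + K + u)
-3535 - q(c(6, V), -64) = -3535 - (31 + 6 - 64) = -3535 - 1*(-27) = -3535 + 27 = -3508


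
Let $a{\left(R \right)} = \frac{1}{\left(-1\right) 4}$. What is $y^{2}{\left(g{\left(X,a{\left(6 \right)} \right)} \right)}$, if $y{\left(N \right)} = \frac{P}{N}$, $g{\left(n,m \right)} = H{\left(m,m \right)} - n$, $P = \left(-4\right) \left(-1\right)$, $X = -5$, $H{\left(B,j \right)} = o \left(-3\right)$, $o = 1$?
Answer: $4$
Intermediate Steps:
$H{\left(B,j \right)} = -3$ ($H{\left(B,j \right)} = 1 \left(-3\right) = -3$)
$a{\left(R \right)} = - \frac{1}{4}$ ($a{\left(R \right)} = \frac{1}{-4} = - \frac{1}{4}$)
$P = 4$
$g{\left(n,m \right)} = -3 - n$
$y{\left(N \right)} = \frac{4}{N}$
$y^{2}{\left(g{\left(X,a{\left(6 \right)} \right)} \right)} = \left(\frac{4}{-3 - -5}\right)^{2} = \left(\frac{4}{-3 + 5}\right)^{2} = \left(\frac{4}{2}\right)^{2} = \left(4 \cdot \frac{1}{2}\right)^{2} = 2^{2} = 4$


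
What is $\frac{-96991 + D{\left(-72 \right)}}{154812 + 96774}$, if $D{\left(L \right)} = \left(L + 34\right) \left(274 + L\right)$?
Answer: $- \frac{34889}{83862} \approx -0.41603$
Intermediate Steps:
$D{\left(L \right)} = \left(34 + L\right) \left(274 + L\right)$
$\frac{-96991 + D{\left(-72 \right)}}{154812 + 96774} = \frac{-96991 + \left(9316 + \left(-72\right)^{2} + 308 \left(-72\right)\right)}{154812 + 96774} = \frac{-96991 + \left(9316 + 5184 - 22176\right)}{251586} = \left(-96991 - 7676\right) \frac{1}{251586} = \left(-104667\right) \frac{1}{251586} = - \frac{34889}{83862}$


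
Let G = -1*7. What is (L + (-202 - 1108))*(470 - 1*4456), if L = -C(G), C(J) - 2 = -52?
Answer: 5022360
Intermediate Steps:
G = -7
C(J) = -50 (C(J) = 2 - 52 = -50)
L = 50 (L = -1*(-50) = 50)
(L + (-202 - 1108))*(470 - 1*4456) = (50 + (-202 - 1108))*(470 - 1*4456) = (50 - 1310)*(470 - 4456) = -1260*(-3986) = 5022360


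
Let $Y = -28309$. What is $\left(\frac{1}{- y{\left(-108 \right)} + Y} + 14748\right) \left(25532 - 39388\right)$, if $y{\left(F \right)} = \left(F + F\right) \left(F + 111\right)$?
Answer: $- \frac{5652477980512}{27661} \approx -2.0435 \cdot 10^{8}$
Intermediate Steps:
$y{\left(F \right)} = 2 F \left(111 + F\right)$
$\left(\frac{1}{- y{\left(-108 \right)} + Y} + 14748\right) \left(25532 - 39388\right) = \left(\frac{1}{- 2 \left(-108\right) \left(111 - 108\right) - 28309} + 14748\right) \left(25532 - 39388\right) = \left(\frac{1}{- 2 \left(-108\right) 3 - 28309} + 14748\right) \left(-13856\right) = \left(\frac{1}{\left(-1\right) \left(-648\right) - 28309} + 14748\right) \left(-13856\right) = \left(\frac{1}{648 - 28309} + 14748\right) \left(-13856\right) = \left(\frac{1}{-27661} + 14748\right) \left(-13856\right) = \left(- \frac{1}{27661} + 14748\right) \left(-13856\right) = \frac{407944427}{27661} \left(-13856\right) = - \frac{5652477980512}{27661}$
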